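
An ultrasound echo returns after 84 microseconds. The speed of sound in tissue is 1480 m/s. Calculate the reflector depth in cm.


depth = c * t / 2
t = 84 us = 8.4000e-05 s
depth = 1480 * 8.4000e-05 / 2
depth = 0.06216 m = 6.216 cm


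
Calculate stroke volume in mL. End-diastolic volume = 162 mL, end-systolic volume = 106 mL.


SV = EDV - ESV
SV = 162 - 106
SV = 56 mL


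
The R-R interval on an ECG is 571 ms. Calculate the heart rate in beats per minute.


HR = 60 / RR_interval(s)
RR = 571 ms = 0.571 s
HR = 60 / 0.571 = 105.1 bpm


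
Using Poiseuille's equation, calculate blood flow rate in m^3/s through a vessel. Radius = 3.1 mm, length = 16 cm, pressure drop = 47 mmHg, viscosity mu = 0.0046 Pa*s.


Q = pi*r^4*dP / (8*mu*L)
r = 0.0031 m, L = 0.16 m
dP = 47 mmHg = 6266.134 Pa
Q = 3.0877e-04 m^3/s


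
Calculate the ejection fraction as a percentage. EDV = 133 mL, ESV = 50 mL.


SV = EDV - ESV = 133 - 50 = 83 mL
EF = SV/EDV * 100 = 83/133 * 100
EF = 62.41%


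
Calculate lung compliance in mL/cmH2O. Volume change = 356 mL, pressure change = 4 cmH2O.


C = dV / dP
C = 356 / 4
C = 89 mL/cmH2O


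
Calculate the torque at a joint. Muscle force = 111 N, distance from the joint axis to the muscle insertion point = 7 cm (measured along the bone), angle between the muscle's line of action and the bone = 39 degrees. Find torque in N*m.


Torque = F * d * sin(theta)   (moment arm = d*sin(theta))
d = 7 cm = 0.07 m
Torque = 111 * 0.07 * sin(39)
Torque = 4.89 N*m


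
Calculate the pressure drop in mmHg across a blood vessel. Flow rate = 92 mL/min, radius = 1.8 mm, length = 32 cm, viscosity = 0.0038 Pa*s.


dP = 8*mu*L*Q / (pi*r^4)
Q = 92 mL/min = 1.53333e-06 m^3/s
dP = 452.292 Pa = 452.292 / 133.322 mmHg = 3.392 mmHg


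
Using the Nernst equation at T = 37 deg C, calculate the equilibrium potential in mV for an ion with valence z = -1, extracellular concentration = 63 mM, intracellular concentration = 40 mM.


E = (RT/(zF)) * ln(C_out/C_in)
T = 37 + 273.15 = 310.15 K
E = (8.314 * 310.15 / (-1 * 96485)) * ln(63/40)
E = -12.14 mV


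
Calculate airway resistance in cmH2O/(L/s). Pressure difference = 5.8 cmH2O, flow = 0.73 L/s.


R = dP / flow
R = 5.8 / 0.73
R = 7.945 cmH2O/(L/s)


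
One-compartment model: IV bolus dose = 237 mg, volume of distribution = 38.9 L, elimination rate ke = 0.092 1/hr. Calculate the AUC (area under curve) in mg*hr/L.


C0 = Dose/Vd = 237/38.9 = 6.09254 mg/L
AUC = C0/ke = 6.09254/0.092
AUC = 66.22 mg*hr/L


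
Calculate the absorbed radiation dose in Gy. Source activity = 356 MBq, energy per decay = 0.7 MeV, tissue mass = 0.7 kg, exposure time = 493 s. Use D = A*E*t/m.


A = 356 MBq = 3.5600e+08 Bq
E = 0.7 MeV = 1.1214e-13 J
D = A*E*t/m = 3.5600e+08*1.1214e-13*493/0.7
D = 0.02812 Gy


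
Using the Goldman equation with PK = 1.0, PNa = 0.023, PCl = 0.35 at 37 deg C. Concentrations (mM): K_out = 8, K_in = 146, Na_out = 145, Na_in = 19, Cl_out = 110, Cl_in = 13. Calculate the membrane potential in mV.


Vm = (RT/F)*ln((PK*Ko + PNa*Nao + PCl*Cli)/(PK*Ki + PNa*Nai + PCl*Clo))
Numer = 15.885, Denom = 184.937
Vm = -65.6 mV


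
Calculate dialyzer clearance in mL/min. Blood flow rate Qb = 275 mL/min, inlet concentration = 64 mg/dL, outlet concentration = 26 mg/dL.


K = Qb * (Cb_in - Cb_out) / Cb_in
K = 275 * (64 - 26) / 64
K = 163.3 mL/min


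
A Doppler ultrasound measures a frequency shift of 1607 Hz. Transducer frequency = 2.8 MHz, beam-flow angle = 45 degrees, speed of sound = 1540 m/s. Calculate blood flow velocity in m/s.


v = fd * c / (2 * f0 * cos(theta))
v = 1607 * 1540 / (2 * 2.8000e+06 * cos(45))
v = 0.625 m/s


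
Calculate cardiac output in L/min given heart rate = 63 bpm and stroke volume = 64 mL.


CO = HR * SV
CO = 63 * 64 / 1000
CO = 4.032 L/min


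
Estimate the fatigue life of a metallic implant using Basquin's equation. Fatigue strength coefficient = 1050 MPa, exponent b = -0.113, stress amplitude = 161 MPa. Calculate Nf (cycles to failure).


sigma_a = sigma_f' * (2Nf)^b
2Nf = (sigma_a/sigma_f')^(1/b)
2Nf = (161/1050)^(1/-0.113)
2Nf = 16097408
Nf = 8.0487e+06


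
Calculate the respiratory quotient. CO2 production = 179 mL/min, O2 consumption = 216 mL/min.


RQ = VCO2 / VO2
RQ = 179 / 216
RQ = 0.8287


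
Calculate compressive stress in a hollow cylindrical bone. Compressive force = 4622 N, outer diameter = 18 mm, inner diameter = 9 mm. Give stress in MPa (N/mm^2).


A = pi*(r_o^2 - r_i^2)
r_o = 9 mm, r_i = 4.5 mm
A = 190.852 mm^2
sigma = F/A = 4622 / 190.852
sigma = 24.22 MPa


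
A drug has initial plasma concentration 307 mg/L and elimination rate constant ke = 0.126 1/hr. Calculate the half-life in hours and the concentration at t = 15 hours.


t_half = ln(2) / ke = 0.693147 / 0.126 = 5.501 hr
C(t) = C0 * exp(-ke*t) = 307 * exp(-0.126*15)
C(15) = 46.38 mg/L


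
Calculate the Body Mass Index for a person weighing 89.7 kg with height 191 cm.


BMI = weight / height^2
height = 191 cm = 1.91 m
BMI = 89.7 / 1.91^2
BMI = 24.59 kg/m^2


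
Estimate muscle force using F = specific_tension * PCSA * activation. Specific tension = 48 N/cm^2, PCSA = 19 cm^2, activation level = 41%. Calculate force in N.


F = sigma * PCSA * activation
F = 48 * 19 * 0.41
F = 373.9 N


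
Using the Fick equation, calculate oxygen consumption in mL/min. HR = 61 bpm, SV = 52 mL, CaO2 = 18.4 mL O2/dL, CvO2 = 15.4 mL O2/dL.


CO = HR*SV = 61*52/1000 = 3.172 L/min
a-v O2 diff = 18.4 - 15.4 = 3 mL/dL
VO2 = CO * (CaO2-CvO2) * 10 dL/L
VO2 = 3.172 * 3 * 10
VO2 = 95.16 mL/min


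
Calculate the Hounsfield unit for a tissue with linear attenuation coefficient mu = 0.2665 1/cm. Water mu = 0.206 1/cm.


HU = ((mu_tissue - mu_water) / mu_water) * 1000
HU = ((0.2665 - 0.206) / 0.206) * 1000
HU = 293.7


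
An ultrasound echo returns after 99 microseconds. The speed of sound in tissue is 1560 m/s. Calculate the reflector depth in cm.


depth = c * t / 2
t = 99 us = 9.9000e-05 s
depth = 1560 * 9.9000e-05 / 2
depth = 0.07722 m = 7.722 cm


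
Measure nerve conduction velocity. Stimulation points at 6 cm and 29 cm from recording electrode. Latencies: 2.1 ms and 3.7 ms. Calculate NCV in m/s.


Distance = (29 - 6) / 100 = 0.23 m
dt = (3.7 - 2.1) / 1000 = 0.0016 s
NCV = dist / dt = 143.8 m/s


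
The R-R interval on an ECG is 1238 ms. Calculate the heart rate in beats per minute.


HR = 60 / RR_interval(s)
RR = 1238 ms = 1.238 s
HR = 60 / 1.238 = 48.47 bpm


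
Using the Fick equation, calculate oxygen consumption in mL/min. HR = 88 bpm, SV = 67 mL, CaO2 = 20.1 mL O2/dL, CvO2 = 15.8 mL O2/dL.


CO = HR*SV = 88*67/1000 = 5.896 L/min
a-v O2 diff = 20.1 - 15.8 = 4.3 mL/dL
VO2 = CO * (CaO2-CvO2) * 10 dL/L
VO2 = 5.896 * 4.3 * 10
VO2 = 253.5 mL/min


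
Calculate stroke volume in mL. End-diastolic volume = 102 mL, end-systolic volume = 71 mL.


SV = EDV - ESV
SV = 102 - 71
SV = 31 mL


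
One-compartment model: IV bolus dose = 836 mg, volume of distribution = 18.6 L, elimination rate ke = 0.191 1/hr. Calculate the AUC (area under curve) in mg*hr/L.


C0 = Dose/Vd = 836/18.6 = 44.9462 mg/L
AUC = C0/ke = 44.9462/0.191
AUC = 235.3 mg*hr/L


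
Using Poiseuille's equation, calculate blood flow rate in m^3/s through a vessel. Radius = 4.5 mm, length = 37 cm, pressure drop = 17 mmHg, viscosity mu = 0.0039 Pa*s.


Q = pi*r^4*dP / (8*mu*L)
r = 0.0045 m, L = 0.37 m
dP = 17 mmHg = 2266.474 Pa
Q = 2.5293e-04 m^3/s


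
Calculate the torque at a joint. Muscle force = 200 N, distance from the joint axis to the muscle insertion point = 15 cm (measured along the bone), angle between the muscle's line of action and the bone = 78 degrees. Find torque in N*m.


Torque = F * d * sin(theta)   (moment arm = d*sin(theta))
d = 15 cm = 0.15 m
Torque = 200 * 0.15 * sin(78)
Torque = 29.34 N*m


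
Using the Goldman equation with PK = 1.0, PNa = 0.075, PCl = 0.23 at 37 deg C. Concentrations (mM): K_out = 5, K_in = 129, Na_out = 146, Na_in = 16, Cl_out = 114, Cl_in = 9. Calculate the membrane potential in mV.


Vm = (RT/F)*ln((PK*Ko + PNa*Nao + PCl*Cli)/(PK*Ki + PNa*Nai + PCl*Clo))
Numer = 18.02, Denom = 156.42
Vm = -57.75 mV


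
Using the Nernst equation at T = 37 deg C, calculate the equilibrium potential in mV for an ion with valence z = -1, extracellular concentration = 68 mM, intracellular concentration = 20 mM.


E = (RT/(zF)) * ln(C_out/C_in)
T = 37 + 273.15 = 310.15 K
E = (8.314 * 310.15 / (-1 * 96485)) * ln(68/20)
E = -32.71 mV


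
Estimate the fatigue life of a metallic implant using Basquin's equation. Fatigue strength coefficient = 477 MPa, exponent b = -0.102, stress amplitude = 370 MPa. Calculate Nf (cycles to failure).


sigma_a = sigma_f' * (2Nf)^b
2Nf = (sigma_a/sigma_f')^(1/b)
2Nf = (370/477)^(1/-0.102)
2Nf = 12.065236
Nf = 6.033


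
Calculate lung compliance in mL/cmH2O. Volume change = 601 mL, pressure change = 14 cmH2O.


C = dV / dP
C = 601 / 14
C = 42.93 mL/cmH2O


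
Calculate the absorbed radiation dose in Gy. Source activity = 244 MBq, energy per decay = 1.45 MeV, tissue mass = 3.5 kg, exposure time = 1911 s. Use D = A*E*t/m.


A = 244 MBq = 2.4400e+08 Bq
E = 1.45 MeV = 2.3229e-13 J
D = A*E*t/m = 2.4400e+08*2.3229e-13*1911/3.5
D = 0.03095 Gy


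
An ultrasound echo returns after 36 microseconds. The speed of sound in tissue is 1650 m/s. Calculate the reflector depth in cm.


depth = c * t / 2
t = 36 us = 3.6000e-05 s
depth = 1650 * 3.6000e-05 / 2
depth = 0.0297 m = 2.97 cm


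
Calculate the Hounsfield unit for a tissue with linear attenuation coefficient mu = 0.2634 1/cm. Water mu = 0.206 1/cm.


HU = ((mu_tissue - mu_water) / mu_water) * 1000
HU = ((0.2634 - 0.206) / 0.206) * 1000
HU = 278.6


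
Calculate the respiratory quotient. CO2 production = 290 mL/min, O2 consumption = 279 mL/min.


RQ = VCO2 / VO2
RQ = 290 / 279
RQ = 1.039


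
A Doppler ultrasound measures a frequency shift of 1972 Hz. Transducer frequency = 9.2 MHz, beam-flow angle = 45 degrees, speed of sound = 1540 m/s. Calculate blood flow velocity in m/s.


v = fd * c / (2 * f0 * cos(theta))
v = 1972 * 1540 / (2 * 9.2000e+06 * cos(45))
v = 0.2334 m/s


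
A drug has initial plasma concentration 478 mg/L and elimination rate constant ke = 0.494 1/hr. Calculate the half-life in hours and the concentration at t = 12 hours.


t_half = ln(2) / ke = 0.693147 / 0.494 = 1.403 hr
C(t) = C0 * exp(-ke*t) = 478 * exp(-0.494*12)
C(12) = 1.273 mg/L


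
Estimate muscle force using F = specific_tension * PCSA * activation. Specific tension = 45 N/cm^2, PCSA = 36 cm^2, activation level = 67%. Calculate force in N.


F = sigma * PCSA * activation
F = 45 * 36 * 0.67
F = 1085 N


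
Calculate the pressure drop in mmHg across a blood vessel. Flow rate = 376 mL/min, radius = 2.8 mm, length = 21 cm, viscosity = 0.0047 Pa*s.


dP = 8*mu*L*Q / (pi*r^4)
Q = 376 mL/min = 6.26667e-06 m^3/s
dP = 256.249 Pa = 256.249 / 133.322 mmHg = 1.922 mmHg


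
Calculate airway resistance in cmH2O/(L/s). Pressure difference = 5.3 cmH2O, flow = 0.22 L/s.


R = dP / flow
R = 5.3 / 0.22
R = 24.09 cmH2O/(L/s)


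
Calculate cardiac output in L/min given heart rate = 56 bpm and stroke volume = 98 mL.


CO = HR * SV
CO = 56 * 98 / 1000
CO = 5.488 L/min


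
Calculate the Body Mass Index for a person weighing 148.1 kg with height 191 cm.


BMI = weight / height^2
height = 191 cm = 1.91 m
BMI = 148.1 / 1.91^2
BMI = 40.6 kg/m^2


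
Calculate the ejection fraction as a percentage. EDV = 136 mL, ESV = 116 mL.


SV = EDV - ESV = 136 - 116 = 20 mL
EF = SV/EDV * 100 = 20/136 * 100
EF = 14.71%


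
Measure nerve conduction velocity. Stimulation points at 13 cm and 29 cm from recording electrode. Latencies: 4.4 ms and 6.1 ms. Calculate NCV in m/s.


Distance = (29 - 13) / 100 = 0.16 m
dt = (6.1 - 4.4) / 1000 = 0.0017 s
NCV = dist / dt = 94.12 m/s


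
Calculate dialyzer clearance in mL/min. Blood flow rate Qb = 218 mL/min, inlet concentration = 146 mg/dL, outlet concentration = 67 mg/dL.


K = Qb * (Cb_in - Cb_out) / Cb_in
K = 218 * (146 - 67) / 146
K = 118 mL/min


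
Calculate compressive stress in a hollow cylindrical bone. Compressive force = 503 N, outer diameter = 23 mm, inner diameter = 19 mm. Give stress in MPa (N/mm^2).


A = pi*(r_o^2 - r_i^2)
r_o = 11.5 mm, r_i = 9.5 mm
A = 131.947 mm^2
sigma = F/A = 503 / 131.947
sigma = 3.812 MPa


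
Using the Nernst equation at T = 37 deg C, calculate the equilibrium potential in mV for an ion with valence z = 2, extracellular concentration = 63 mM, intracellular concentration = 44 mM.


E = (RT/(zF)) * ln(C_out/C_in)
T = 37 + 273.15 = 310.15 K
E = (8.314 * 310.15 / (2 * 96485)) * ln(63/44)
E = 4.796 mV


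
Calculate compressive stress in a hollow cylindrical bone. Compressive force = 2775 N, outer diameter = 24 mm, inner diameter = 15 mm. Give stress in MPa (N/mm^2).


A = pi*(r_o^2 - r_i^2)
r_o = 12 mm, r_i = 7.5 mm
A = 275.675 mm^2
sigma = F/A = 2775 / 275.675
sigma = 10.07 MPa


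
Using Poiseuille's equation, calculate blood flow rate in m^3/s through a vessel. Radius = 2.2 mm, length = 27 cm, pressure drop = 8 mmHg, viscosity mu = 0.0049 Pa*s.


Q = pi*r^4*dP / (8*mu*L)
r = 0.0022 m, L = 0.27 m
dP = 8 mmHg = 1066.576 Pa
Q = 7.4162e-06 m^3/s


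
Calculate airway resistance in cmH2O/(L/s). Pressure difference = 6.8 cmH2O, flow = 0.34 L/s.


R = dP / flow
R = 6.8 / 0.34
R = 20 cmH2O/(L/s)


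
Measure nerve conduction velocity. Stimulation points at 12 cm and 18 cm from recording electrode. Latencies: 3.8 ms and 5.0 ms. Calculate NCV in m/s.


Distance = (18 - 12) / 100 = 0.06 m
dt = (5.0 - 3.8) / 1000 = 0.0012 s
NCV = dist / dt = 50 m/s


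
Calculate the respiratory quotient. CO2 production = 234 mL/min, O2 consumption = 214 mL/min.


RQ = VCO2 / VO2
RQ = 234 / 214
RQ = 1.093


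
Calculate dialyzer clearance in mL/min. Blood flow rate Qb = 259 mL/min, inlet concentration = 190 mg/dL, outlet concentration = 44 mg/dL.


K = Qb * (Cb_in - Cb_out) / Cb_in
K = 259 * (190 - 44) / 190
K = 199 mL/min


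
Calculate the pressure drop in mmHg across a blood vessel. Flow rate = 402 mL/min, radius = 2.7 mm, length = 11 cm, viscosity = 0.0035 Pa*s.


dP = 8*mu*L*Q / (pi*r^4)
Q = 402 mL/min = 6.7e-06 m^3/s
dP = 123.601 Pa = 123.601 / 133.322 mmHg = 0.9271 mmHg


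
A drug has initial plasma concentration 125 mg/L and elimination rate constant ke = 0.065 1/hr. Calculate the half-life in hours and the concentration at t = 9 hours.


t_half = ln(2) / ke = 0.693147 / 0.065 = 10.66 hr
C(t) = C0 * exp(-ke*t) = 125 * exp(-0.065*9)
C(9) = 69.64 mg/L


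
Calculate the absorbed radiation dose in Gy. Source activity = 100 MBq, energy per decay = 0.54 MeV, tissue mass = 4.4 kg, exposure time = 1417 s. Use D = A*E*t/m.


A = 100 MBq = 1.0000e+08 Bq
E = 0.54 MeV = 8.6508e-14 J
D = A*E*t/m = 1.0000e+08*8.6508e-14*1417/4.4
D = 0.002786 Gy


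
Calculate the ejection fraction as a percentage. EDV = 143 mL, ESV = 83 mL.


SV = EDV - ESV = 143 - 83 = 60 mL
EF = SV/EDV * 100 = 60/143 * 100
EF = 41.96%


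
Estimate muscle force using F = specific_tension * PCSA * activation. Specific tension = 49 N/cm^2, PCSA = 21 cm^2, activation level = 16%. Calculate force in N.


F = sigma * PCSA * activation
F = 49 * 21 * 0.16
F = 164.6 N


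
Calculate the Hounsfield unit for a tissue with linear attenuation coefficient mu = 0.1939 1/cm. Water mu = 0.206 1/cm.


HU = ((mu_tissue - mu_water) / mu_water) * 1000
HU = ((0.1939 - 0.206) / 0.206) * 1000
HU = -58.74


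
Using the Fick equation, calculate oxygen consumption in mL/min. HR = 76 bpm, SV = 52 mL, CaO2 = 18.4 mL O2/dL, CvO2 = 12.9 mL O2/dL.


CO = HR*SV = 76*52/1000 = 3.952 L/min
a-v O2 diff = 18.4 - 12.9 = 5.5 mL/dL
VO2 = CO * (CaO2-CvO2) * 10 dL/L
VO2 = 3.952 * 5.5 * 10
VO2 = 217.4 mL/min


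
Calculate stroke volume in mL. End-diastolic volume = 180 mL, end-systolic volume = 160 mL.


SV = EDV - ESV
SV = 180 - 160
SV = 20 mL


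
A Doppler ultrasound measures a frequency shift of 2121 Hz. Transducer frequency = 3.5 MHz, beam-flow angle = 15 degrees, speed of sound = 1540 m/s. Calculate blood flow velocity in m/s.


v = fd * c / (2 * f0 * cos(theta))
v = 2121 * 1540 / (2 * 3.5000e+06 * cos(15))
v = 0.4831 m/s


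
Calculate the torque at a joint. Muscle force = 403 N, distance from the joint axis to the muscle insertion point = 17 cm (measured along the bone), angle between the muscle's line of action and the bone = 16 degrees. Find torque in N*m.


Torque = F * d * sin(theta)   (moment arm = d*sin(theta))
d = 17 cm = 0.17 m
Torque = 403 * 0.17 * sin(16)
Torque = 18.88 N*m


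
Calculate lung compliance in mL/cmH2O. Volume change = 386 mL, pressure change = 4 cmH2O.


C = dV / dP
C = 386 / 4
C = 96.5 mL/cmH2O


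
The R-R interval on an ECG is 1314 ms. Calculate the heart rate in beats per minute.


HR = 60 / RR_interval(s)
RR = 1314 ms = 1.314 s
HR = 60 / 1.314 = 45.66 bpm


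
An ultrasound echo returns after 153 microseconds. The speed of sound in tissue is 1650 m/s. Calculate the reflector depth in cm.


depth = c * t / 2
t = 153 us = 1.5300e-04 s
depth = 1650 * 1.5300e-04 / 2
depth = 0.126225 m = 12.6225 cm


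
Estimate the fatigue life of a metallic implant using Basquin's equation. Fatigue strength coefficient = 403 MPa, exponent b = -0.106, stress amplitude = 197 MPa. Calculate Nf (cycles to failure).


sigma_a = sigma_f' * (2Nf)^b
2Nf = (sigma_a/sigma_f')^(1/b)
2Nf = (197/403)^(1/-0.106)
2Nf = 855.9368
Nf = 428


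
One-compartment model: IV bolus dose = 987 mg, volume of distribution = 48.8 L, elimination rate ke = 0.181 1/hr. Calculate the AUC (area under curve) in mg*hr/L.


C0 = Dose/Vd = 987/48.8 = 20.2254 mg/L
AUC = C0/ke = 20.2254/0.181
AUC = 111.7 mg*hr/L


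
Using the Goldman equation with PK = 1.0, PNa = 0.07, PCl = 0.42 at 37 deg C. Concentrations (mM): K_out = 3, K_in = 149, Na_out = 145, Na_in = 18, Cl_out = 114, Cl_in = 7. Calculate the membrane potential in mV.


Vm = (RT/F)*ln((PK*Ko + PNa*Nao + PCl*Cli)/(PK*Ki + PNa*Nai + PCl*Clo))
Numer = 16.09, Denom = 198.14
Vm = -67.1 mV


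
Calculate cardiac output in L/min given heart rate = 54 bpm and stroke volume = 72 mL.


CO = HR * SV
CO = 54 * 72 / 1000
CO = 3.888 L/min


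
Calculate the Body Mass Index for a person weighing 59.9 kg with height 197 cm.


BMI = weight / height^2
height = 197 cm = 1.97 m
BMI = 59.9 / 1.97^2
BMI = 15.43 kg/m^2


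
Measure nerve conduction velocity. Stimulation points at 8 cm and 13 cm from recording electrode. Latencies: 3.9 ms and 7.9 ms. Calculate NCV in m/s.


Distance = (13 - 8) / 100 = 0.05 m
dt = (7.9 - 3.9) / 1000 = 0.004 s
NCV = dist / dt = 12.5 m/s


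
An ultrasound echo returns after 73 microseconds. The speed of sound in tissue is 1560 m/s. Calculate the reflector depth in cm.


depth = c * t / 2
t = 73 us = 7.3000e-05 s
depth = 1560 * 7.3000e-05 / 2
depth = 0.05694 m = 5.694 cm


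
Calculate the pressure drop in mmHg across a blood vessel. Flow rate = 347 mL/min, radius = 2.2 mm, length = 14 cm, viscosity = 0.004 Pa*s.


dP = 8*mu*L*Q / (pi*r^4)
Q = 347 mL/min = 5.78333e-06 m^3/s
dP = 352.059 Pa = 352.059 / 133.322 mmHg = 2.641 mmHg


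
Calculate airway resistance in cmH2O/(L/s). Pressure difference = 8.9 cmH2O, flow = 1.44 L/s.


R = dP / flow
R = 8.9 / 1.44
R = 6.181 cmH2O/(L/s)


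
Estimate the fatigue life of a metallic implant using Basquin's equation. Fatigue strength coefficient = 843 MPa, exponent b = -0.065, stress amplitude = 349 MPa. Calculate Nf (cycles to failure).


sigma_a = sigma_f' * (2Nf)^b
2Nf = (sigma_a/sigma_f')^(1/b)
2Nf = (349/843)^(1/-0.065)
2Nf = 780442.18
Nf = 3.902e+05


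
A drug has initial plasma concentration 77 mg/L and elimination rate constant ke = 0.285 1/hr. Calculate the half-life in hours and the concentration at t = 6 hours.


t_half = ln(2) / ke = 0.693147 / 0.285 = 2.432 hr
C(t) = C0 * exp(-ke*t) = 77 * exp(-0.285*6)
C(6) = 13.93 mg/L


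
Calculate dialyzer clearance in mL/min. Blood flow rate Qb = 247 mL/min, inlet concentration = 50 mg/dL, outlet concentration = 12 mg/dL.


K = Qb * (Cb_in - Cb_out) / Cb_in
K = 247 * (50 - 12) / 50
K = 187.7 mL/min


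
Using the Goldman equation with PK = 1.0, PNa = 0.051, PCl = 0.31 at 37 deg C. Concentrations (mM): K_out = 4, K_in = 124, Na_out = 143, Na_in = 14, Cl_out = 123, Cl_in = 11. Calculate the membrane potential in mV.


Vm = (RT/F)*ln((PK*Ko + PNa*Nao + PCl*Cli)/(PK*Ki + PNa*Nai + PCl*Clo))
Numer = 14.703, Denom = 162.844
Vm = -64.27 mV


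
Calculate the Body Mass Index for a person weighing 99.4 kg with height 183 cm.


BMI = weight / height^2
height = 183 cm = 1.83 m
BMI = 99.4 / 1.83^2
BMI = 29.68 kg/m^2


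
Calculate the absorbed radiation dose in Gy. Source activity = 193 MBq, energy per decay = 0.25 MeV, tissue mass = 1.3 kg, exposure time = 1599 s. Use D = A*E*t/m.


A = 193 MBq = 1.9300e+08 Bq
E = 0.25 MeV = 4.005e-14 J
D = A*E*t/m = 1.9300e+08*4.005e-14*1599/1.3
D = 0.009507 Gy


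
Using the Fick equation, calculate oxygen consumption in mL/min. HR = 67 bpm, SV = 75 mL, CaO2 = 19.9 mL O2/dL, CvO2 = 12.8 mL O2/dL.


CO = HR*SV = 67*75/1000 = 5.025 L/min
a-v O2 diff = 19.9 - 12.8 = 7.1 mL/dL
VO2 = CO * (CaO2-CvO2) * 10 dL/L
VO2 = 5.025 * 7.1 * 10
VO2 = 356.8 mL/min


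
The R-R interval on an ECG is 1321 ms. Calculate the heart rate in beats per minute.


HR = 60 / RR_interval(s)
RR = 1321 ms = 1.321 s
HR = 60 / 1.321 = 45.42 bpm


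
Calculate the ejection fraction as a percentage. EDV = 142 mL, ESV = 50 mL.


SV = EDV - ESV = 142 - 50 = 92 mL
EF = SV/EDV * 100 = 92/142 * 100
EF = 64.79%


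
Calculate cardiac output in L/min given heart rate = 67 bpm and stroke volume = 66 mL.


CO = HR * SV
CO = 67 * 66 / 1000
CO = 4.422 L/min


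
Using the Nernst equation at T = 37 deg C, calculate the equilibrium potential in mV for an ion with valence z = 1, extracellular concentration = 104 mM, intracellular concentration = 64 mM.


E = (RT/(zF)) * ln(C_out/C_in)
T = 37 + 273.15 = 310.15 K
E = (8.314 * 310.15 / (1 * 96485)) * ln(104/64)
E = 12.98 mV


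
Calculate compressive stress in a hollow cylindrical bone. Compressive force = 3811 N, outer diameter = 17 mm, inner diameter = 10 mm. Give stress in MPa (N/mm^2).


A = pi*(r_o^2 - r_i^2)
r_o = 8.5 mm, r_i = 5 mm
A = 148.44 mm^2
sigma = F/A = 3811 / 148.44
sigma = 25.67 MPa


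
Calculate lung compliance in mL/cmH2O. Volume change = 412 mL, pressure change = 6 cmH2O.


C = dV / dP
C = 412 / 6
C = 68.67 mL/cmH2O


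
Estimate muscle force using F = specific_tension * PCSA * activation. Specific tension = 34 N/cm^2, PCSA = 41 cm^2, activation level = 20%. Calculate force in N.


F = sigma * PCSA * activation
F = 34 * 41 * 0.2
F = 278.8 N


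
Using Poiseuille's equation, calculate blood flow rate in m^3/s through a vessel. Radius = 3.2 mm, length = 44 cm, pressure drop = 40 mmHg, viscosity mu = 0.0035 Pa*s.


Q = pi*r^4*dP / (8*mu*L)
r = 0.0032 m, L = 0.44 m
dP = 40 mmHg = 5332.88 Pa
Q = 1.4259e-04 m^3/s


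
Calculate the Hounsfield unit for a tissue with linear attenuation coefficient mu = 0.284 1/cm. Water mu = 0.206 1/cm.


HU = ((mu_tissue - mu_water) / mu_water) * 1000
HU = ((0.284 - 0.206) / 0.206) * 1000
HU = 378.6


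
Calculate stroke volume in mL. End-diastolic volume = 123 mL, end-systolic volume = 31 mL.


SV = EDV - ESV
SV = 123 - 31
SV = 92 mL


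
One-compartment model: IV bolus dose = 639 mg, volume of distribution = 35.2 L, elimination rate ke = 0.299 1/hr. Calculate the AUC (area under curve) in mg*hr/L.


C0 = Dose/Vd = 639/35.2 = 18.1534 mg/L
AUC = C0/ke = 18.1534/0.299
AUC = 60.71 mg*hr/L


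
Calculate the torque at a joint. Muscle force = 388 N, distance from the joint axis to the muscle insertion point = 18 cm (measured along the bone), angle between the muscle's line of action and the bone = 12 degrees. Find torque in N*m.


Torque = F * d * sin(theta)   (moment arm = d*sin(theta))
d = 18 cm = 0.18 m
Torque = 388 * 0.18 * sin(12)
Torque = 14.52 N*m


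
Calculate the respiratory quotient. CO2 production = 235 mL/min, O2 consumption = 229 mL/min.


RQ = VCO2 / VO2
RQ = 235 / 229
RQ = 1.026


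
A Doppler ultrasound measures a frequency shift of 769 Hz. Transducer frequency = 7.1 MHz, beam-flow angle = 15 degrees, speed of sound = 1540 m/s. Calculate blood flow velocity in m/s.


v = fd * c / (2 * f0 * cos(theta))
v = 769 * 1540 / (2 * 7.1000e+06 * cos(15))
v = 0.08634 m/s


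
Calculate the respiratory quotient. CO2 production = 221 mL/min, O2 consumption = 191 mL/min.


RQ = VCO2 / VO2
RQ = 221 / 191
RQ = 1.157


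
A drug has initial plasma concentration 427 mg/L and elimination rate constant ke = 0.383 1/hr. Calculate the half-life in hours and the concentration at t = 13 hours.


t_half = ln(2) / ke = 0.693147 / 0.383 = 1.81 hr
C(t) = C0 * exp(-ke*t) = 427 * exp(-0.383*13)
C(13) = 2.938 mg/L


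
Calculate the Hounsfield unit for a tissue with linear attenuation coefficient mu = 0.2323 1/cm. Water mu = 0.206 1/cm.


HU = ((mu_tissue - mu_water) / mu_water) * 1000
HU = ((0.2323 - 0.206) / 0.206) * 1000
HU = 127.7


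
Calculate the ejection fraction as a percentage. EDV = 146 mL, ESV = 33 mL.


SV = EDV - ESV = 146 - 33 = 113 mL
EF = SV/EDV * 100 = 113/146 * 100
EF = 77.4%


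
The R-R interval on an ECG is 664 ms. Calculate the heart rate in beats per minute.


HR = 60 / RR_interval(s)
RR = 664 ms = 0.664 s
HR = 60 / 0.664 = 90.36 bpm


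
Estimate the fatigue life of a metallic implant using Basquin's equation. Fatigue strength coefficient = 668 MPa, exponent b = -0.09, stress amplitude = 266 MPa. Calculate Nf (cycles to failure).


sigma_a = sigma_f' * (2Nf)^b
2Nf = (sigma_a/sigma_f')^(1/b)
2Nf = (266/668)^(1/-0.09)
2Nf = 27750.821
Nf = 1.388e+04


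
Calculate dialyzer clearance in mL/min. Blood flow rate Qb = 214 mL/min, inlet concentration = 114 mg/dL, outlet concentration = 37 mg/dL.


K = Qb * (Cb_in - Cb_out) / Cb_in
K = 214 * (114 - 37) / 114
K = 144.5 mL/min


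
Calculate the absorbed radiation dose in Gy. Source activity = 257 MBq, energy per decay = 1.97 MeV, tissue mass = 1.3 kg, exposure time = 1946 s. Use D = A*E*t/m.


A = 257 MBq = 2.5700e+08 Bq
E = 1.97 MeV = 3.15594e-13 J
D = A*E*t/m = 2.5700e+08*3.15594e-13*1946/1.3
D = 0.1214 Gy


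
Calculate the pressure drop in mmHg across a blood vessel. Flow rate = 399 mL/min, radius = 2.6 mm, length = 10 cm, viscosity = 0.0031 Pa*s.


dP = 8*mu*L*Q / (pi*r^4)
Q = 399 mL/min = 6.65e-06 m^3/s
dP = 114.876 Pa = 114.876 / 133.322 mmHg = 0.8616 mmHg


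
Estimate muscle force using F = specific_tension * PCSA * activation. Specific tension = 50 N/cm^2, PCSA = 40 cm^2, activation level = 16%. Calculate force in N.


F = sigma * PCSA * activation
F = 50 * 40 * 0.16
F = 320 N


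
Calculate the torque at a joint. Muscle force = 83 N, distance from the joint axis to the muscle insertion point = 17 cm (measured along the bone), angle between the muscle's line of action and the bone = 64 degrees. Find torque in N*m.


Torque = F * d * sin(theta)   (moment arm = d*sin(theta))
d = 17 cm = 0.17 m
Torque = 83 * 0.17 * sin(64)
Torque = 12.68 N*m


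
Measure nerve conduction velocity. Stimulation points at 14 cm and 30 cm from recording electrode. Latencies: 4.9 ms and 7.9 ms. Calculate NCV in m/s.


Distance = (30 - 14) / 100 = 0.16 m
dt = (7.9 - 4.9) / 1000 = 0.003 s
NCV = dist / dt = 53.33 m/s


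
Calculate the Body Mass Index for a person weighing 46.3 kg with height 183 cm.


BMI = weight / height^2
height = 183 cm = 1.83 m
BMI = 46.3 / 1.83^2
BMI = 13.83 kg/m^2


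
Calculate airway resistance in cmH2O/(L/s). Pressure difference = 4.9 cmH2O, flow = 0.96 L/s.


R = dP / flow
R = 4.9 / 0.96
R = 5.104 cmH2O/(L/s)


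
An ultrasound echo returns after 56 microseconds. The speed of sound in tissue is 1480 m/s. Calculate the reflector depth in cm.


depth = c * t / 2
t = 56 us = 5.6000e-05 s
depth = 1480 * 5.6000e-05 / 2
depth = 0.04144 m = 4.144 cm


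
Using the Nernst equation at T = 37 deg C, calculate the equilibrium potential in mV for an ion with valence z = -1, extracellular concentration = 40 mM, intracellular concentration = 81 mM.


E = (RT/(zF)) * ln(C_out/C_in)
T = 37 + 273.15 = 310.15 K
E = (8.314 * 310.15 / (-1 * 96485)) * ln(40/81)
E = 18.86 mV


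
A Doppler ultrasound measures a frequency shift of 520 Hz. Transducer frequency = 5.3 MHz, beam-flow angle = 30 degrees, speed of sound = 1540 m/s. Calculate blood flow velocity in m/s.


v = fd * c / (2 * f0 * cos(theta))
v = 520 * 1540 / (2 * 5.3000e+06 * cos(30))
v = 0.08723 m/s


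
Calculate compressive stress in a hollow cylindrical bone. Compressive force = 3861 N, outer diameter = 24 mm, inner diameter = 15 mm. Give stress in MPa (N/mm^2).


A = pi*(r_o^2 - r_i^2)
r_o = 12 mm, r_i = 7.5 mm
A = 275.675 mm^2
sigma = F/A = 3861 / 275.675
sigma = 14.01 MPa


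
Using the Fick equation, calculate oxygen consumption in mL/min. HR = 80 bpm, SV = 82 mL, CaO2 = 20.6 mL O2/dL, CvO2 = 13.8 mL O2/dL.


CO = HR*SV = 80*82/1000 = 6.56 L/min
a-v O2 diff = 20.6 - 13.8 = 6.8 mL/dL
VO2 = CO * (CaO2-CvO2) * 10 dL/L
VO2 = 6.56 * 6.8 * 10
VO2 = 446.1 mL/min


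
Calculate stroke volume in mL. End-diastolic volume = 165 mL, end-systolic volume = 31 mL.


SV = EDV - ESV
SV = 165 - 31
SV = 134 mL


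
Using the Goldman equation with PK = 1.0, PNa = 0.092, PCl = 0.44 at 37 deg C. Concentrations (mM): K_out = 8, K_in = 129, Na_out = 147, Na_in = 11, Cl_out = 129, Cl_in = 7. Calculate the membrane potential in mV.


Vm = (RT/F)*ln((PK*Ko + PNa*Nao + PCl*Cli)/(PK*Ki + PNa*Nai + PCl*Clo))
Numer = 24.604, Denom = 186.772
Vm = -54.17 mV


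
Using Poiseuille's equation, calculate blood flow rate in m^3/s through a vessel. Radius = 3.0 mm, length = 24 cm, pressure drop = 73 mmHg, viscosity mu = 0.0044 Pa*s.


Q = pi*r^4*dP / (8*mu*L)
r = 0.003 m, L = 0.24 m
dP = 73 mmHg = 9732.506 Pa
Q = 2.9316e-04 m^3/s


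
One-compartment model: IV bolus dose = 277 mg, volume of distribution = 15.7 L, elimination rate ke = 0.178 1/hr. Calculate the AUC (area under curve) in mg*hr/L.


C0 = Dose/Vd = 277/15.7 = 17.6433 mg/L
AUC = C0/ke = 17.6433/0.178
AUC = 99.12 mg*hr/L


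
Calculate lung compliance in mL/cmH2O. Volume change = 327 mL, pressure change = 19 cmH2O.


C = dV / dP
C = 327 / 19
C = 17.21 mL/cmH2O


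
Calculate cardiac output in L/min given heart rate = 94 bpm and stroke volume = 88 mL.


CO = HR * SV
CO = 94 * 88 / 1000
CO = 8.272 L/min


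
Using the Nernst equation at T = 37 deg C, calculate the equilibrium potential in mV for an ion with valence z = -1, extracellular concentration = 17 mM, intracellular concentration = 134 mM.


E = (RT/(zF)) * ln(C_out/C_in)
T = 37 + 273.15 = 310.15 K
E = (8.314 * 310.15 / (-1 * 96485)) * ln(17/134)
E = 55.18 mV


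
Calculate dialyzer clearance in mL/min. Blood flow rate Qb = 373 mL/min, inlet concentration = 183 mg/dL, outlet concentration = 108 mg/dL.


K = Qb * (Cb_in - Cb_out) / Cb_in
K = 373 * (183 - 108) / 183
K = 152.9 mL/min


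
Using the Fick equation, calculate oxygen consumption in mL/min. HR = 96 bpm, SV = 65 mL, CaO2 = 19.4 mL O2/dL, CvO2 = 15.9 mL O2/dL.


CO = HR*SV = 96*65/1000 = 6.24 L/min
a-v O2 diff = 19.4 - 15.9 = 3.5 mL/dL
VO2 = CO * (CaO2-CvO2) * 10 dL/L
VO2 = 6.24 * 3.5 * 10
VO2 = 218.4 mL/min


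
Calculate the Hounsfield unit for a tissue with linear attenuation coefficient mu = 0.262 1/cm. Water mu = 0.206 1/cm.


HU = ((mu_tissue - mu_water) / mu_water) * 1000
HU = ((0.262 - 0.206) / 0.206) * 1000
HU = 271.8


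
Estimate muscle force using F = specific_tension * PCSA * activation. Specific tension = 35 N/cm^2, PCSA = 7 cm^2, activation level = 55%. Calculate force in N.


F = sigma * PCSA * activation
F = 35 * 7 * 0.55
F = 134.8 N


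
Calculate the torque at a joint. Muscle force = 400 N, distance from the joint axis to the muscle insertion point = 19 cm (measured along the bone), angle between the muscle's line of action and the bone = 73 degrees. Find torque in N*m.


Torque = F * d * sin(theta)   (moment arm = d*sin(theta))
d = 19 cm = 0.19 m
Torque = 400 * 0.19 * sin(73)
Torque = 72.68 N*m


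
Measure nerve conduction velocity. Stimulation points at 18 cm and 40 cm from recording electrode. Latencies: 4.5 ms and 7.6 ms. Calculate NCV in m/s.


Distance = (40 - 18) / 100 = 0.22 m
dt = (7.6 - 4.5) / 1000 = 0.0031 s
NCV = dist / dt = 70.97 m/s


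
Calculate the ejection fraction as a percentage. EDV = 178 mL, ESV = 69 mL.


SV = EDV - ESV = 178 - 69 = 109 mL
EF = SV/EDV * 100 = 109/178 * 100
EF = 61.24%


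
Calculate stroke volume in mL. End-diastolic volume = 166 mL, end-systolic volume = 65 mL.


SV = EDV - ESV
SV = 166 - 65
SV = 101 mL


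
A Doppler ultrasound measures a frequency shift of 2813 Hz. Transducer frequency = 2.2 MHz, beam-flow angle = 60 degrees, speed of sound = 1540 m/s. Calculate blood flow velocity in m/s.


v = fd * c / (2 * f0 * cos(theta))
v = 2813 * 1540 / (2 * 2.2000e+06 * cos(60))
v = 1.969 m/s


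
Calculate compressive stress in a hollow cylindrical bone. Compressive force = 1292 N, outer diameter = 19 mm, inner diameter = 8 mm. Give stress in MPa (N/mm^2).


A = pi*(r_o^2 - r_i^2)
r_o = 9.5 mm, r_i = 4 mm
A = 233.263 mm^2
sigma = F/A = 1292 / 233.263
sigma = 5.539 MPa


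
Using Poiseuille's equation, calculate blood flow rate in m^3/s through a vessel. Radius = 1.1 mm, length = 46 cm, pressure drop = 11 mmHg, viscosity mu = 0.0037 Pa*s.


Q = pi*r^4*dP / (8*mu*L)
r = 0.0011 m, L = 0.46 m
dP = 11 mmHg = 1466.542 Pa
Q = 4.9541e-07 m^3/s


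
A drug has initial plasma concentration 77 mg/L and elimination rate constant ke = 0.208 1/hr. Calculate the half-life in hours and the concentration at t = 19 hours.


t_half = ln(2) / ke = 0.693147 / 0.208 = 3.332 hr
C(t) = C0 * exp(-ke*t) = 77 * exp(-0.208*19)
C(19) = 1.48 mg/L


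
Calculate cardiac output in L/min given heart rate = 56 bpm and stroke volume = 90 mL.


CO = HR * SV
CO = 56 * 90 / 1000
CO = 5.04 L/min


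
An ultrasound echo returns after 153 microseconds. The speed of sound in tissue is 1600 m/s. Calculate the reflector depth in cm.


depth = c * t / 2
t = 153 us = 1.5300e-04 s
depth = 1600 * 1.5300e-04 / 2
depth = 0.1224 m = 12.24 cm


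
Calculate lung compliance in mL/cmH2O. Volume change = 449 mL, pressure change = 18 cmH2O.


C = dV / dP
C = 449 / 18
C = 24.94 mL/cmH2O


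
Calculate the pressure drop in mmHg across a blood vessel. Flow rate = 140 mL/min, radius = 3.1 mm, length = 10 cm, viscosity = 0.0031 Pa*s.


dP = 8*mu*L*Q / (pi*r^4)
Q = 140 mL/min = 2.33333e-06 m^3/s
dP = 19.9449 Pa = 19.9449 / 133.322 mmHg = 0.1496 mmHg


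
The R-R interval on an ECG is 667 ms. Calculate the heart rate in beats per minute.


HR = 60 / RR_interval(s)
RR = 667 ms = 0.667 s
HR = 60 / 0.667 = 89.96 bpm


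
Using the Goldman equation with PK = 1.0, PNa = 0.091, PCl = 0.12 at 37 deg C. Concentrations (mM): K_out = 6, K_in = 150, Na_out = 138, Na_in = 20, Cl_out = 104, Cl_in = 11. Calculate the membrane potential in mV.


Vm = (RT/F)*ln((PK*Ko + PNa*Nao + PCl*Cli)/(PK*Ki + PNa*Nai + PCl*Clo))
Numer = 19.878, Denom = 164.3
Vm = -56.45 mV


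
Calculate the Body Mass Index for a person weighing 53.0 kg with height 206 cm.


BMI = weight / height^2
height = 206 cm = 2.06 m
BMI = 53.0 / 2.06^2
BMI = 12.49 kg/m^2


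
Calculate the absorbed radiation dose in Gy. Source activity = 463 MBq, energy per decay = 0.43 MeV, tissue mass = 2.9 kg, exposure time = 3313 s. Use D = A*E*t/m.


A = 463 MBq = 4.6300e+08 Bq
E = 0.43 MeV = 6.8886e-14 J
D = A*E*t/m = 4.6300e+08*6.8886e-14*3313/2.9
D = 0.03644 Gy


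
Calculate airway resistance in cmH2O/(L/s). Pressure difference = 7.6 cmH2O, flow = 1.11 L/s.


R = dP / flow
R = 7.6 / 1.11
R = 6.847 cmH2O/(L/s)


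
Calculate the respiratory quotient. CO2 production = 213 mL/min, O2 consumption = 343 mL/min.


RQ = VCO2 / VO2
RQ = 213 / 343
RQ = 0.621


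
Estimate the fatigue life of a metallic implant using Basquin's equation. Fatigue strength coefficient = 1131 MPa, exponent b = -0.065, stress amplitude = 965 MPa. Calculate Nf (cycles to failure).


sigma_a = sigma_f' * (2Nf)^b
2Nf = (sigma_a/sigma_f')^(1/b)
2Nf = (965/1131)^(1/-0.065)
2Nf = 11.495899
Nf = 5.748


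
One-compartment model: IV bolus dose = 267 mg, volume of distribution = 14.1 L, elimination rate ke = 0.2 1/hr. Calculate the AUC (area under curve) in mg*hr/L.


C0 = Dose/Vd = 267/14.1 = 18.9362 mg/L
AUC = C0/ke = 18.9362/0.2
AUC = 94.68 mg*hr/L


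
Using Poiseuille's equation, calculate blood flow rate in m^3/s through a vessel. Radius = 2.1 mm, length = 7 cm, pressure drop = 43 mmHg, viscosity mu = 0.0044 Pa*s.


Q = pi*r^4*dP / (8*mu*L)
r = 0.0021 m, L = 0.07 m
dP = 43 mmHg = 5732.846 Pa
Q = 1.4215e-04 m^3/s


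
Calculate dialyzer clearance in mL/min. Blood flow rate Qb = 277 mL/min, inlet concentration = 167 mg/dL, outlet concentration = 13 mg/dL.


K = Qb * (Cb_in - Cb_out) / Cb_in
K = 277 * (167 - 13) / 167
K = 255.4 mL/min


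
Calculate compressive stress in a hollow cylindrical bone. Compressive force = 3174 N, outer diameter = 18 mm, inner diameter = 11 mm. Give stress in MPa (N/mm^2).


A = pi*(r_o^2 - r_i^2)
r_o = 9 mm, r_i = 5.5 mm
A = 159.436 mm^2
sigma = F/A = 3174 / 159.436
sigma = 19.91 MPa


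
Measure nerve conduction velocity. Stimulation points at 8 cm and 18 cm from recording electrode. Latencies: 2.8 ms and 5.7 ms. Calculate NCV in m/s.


Distance = (18 - 8) / 100 = 0.1 m
dt = (5.7 - 2.8) / 1000 = 0.0029 s
NCV = dist / dt = 34.48 m/s


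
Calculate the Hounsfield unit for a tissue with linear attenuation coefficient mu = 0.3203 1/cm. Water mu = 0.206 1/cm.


HU = ((mu_tissue - mu_water) / mu_water) * 1000
HU = ((0.3203 - 0.206) / 0.206) * 1000
HU = 554.9


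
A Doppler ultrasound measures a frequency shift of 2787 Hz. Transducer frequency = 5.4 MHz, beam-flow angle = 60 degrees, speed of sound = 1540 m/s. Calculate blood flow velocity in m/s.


v = fd * c / (2 * f0 * cos(theta))
v = 2787 * 1540 / (2 * 5.4000e+06 * cos(60))
v = 0.7948 m/s


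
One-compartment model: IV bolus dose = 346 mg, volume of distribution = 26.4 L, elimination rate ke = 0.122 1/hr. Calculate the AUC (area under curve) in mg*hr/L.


C0 = Dose/Vd = 346/26.4 = 13.1061 mg/L
AUC = C0/ke = 13.1061/0.122
AUC = 107.4 mg*hr/L


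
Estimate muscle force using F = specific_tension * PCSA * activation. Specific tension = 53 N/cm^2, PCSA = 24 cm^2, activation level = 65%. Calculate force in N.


F = sigma * PCSA * activation
F = 53 * 24 * 0.65
F = 826.8 N


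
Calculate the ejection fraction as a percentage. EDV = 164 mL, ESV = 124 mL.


SV = EDV - ESV = 164 - 124 = 40 mL
EF = SV/EDV * 100 = 40/164 * 100
EF = 24.39%


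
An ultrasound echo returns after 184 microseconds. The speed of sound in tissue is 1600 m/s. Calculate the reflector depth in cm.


depth = c * t / 2
t = 184 us = 1.8400e-04 s
depth = 1600 * 1.8400e-04 / 2
depth = 0.1472 m = 14.72 cm


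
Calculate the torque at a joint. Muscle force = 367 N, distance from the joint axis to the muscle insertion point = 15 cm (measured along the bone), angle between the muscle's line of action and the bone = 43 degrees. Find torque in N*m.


Torque = F * d * sin(theta)   (moment arm = d*sin(theta))
d = 15 cm = 0.15 m
Torque = 367 * 0.15 * sin(43)
Torque = 37.54 N*m


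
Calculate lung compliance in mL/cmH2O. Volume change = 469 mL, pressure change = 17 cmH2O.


C = dV / dP
C = 469 / 17
C = 27.59 mL/cmH2O
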